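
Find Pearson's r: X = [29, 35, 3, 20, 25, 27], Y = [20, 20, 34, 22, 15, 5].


Mean X = 23.1667, Mean Y = 19.3333
SD X = 10.073342, SD Y = 8.634556
Cov = -59.222222
r = -59.222222/(10.073342*8.634556) = -0.6809

r = -0.6809


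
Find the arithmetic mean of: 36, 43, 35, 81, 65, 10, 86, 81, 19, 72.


Sum = 36 + 43 + 35 + 81 + 65 + 10 + 86 + 81 + 19 + 72 = 528
n = 10
Mean = 528/10 = 52.8000

Mean = 52.8000


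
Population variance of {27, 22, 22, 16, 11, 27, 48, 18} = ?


Mean = 23.8750
Squared deviations: 9.7656, 3.5156, 3.5156, 62.0156, 165.7656, 9.7656, 582.0156, 34.5156
Sum = 870.8750
Variance = 870.8750/8 = 108.8594

Variance = 108.8594


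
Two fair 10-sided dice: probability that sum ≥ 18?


Total outcomes = 10×10 = 100
Favorable (sum ≥ 18): 6
P = 6/100 = 0.0600

P = 0.0600


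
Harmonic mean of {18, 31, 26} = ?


Sum of reciprocals = 1/18 + 1/31 + 1/26 = 0.126275
HM = 3/0.126275 = 23.7576

HM = 23.7576


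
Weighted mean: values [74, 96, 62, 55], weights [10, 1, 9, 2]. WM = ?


Numerator = 74*10 + 96*1 + 62*9 + 55*2 = 1504
Denominator = 10 + 1 + 9 + 2 = 22
WM = 1504/22 = 68.3636

WM = 68.3636


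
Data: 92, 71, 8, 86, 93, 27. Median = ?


Sorted: 8, 27, 71, 86, 92, 93
n = 6 (even)
Middle values: 71 and 86
Median = (71+86)/2 = 78.5000

Median = 78.5000


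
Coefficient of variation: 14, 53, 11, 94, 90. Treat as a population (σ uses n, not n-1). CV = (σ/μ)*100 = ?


Mean = 52.4000
SD = 35.5899
CV = (35.5899/52.4000)*100 = 67.9196%

CV = 67.9196%


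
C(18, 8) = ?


C(18,8) = 18!/(8! × 10!)
= 6402373705728000/(40320 × 3628800)
= 43758

C(18,8) = 43758


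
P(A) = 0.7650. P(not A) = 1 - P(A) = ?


P(not A) = 1 - 0.7650 = 0.2350

P(not A) = 0.2350


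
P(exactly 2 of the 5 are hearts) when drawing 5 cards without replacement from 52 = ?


Hypergeometric: P(X=2) = C(13,2)·C(39,3) / C(52,5)
= 78 × 9139 / 2598960
= 712842/2598960 = 0.2743

P = 0.2743


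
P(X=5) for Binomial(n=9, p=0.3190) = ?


C(9,5) = 126
p^5 = 0.003303
(1-p)^4 = 0.215074
P = 126 * 0.003303 * 0.215074 = 0.0895

P(X=5) = 0.0895


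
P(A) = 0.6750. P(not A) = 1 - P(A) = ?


P(not A) = 1 - 0.6750 = 0.3250

P(not A) = 0.3250


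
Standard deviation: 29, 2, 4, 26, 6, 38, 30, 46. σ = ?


Mean = 22.6250
Variance = 242.2344
SD = sqrt(242.2344) = 15.5639

SD = 15.5639


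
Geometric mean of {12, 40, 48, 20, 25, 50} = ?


Product = 12 × 40 × 48 × 20 × 25 × 50 = 576000000
GM = 576000000^(1/6) = 28.8450

GM = 28.8450


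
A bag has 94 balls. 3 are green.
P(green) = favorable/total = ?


P = 3/94 = 0.0319

P = 0.0319


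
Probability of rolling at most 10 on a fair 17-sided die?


Favorable outcomes (roll ≤ 10): 10
Total outcomes = 17
P = 10/17 = 0.5882

P = 0.5882


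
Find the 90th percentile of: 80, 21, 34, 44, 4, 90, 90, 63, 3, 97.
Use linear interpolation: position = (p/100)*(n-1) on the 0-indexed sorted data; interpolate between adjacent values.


Sorted: 3, 4, 21, 34, 44, 63, 80, 90, 90, 97
n = 10
Index = 90/100 * 9 = 8.1000
Lower = data[8] = 90, Upper = data[9] = 97
P90 = 90 + 0.1000*(7) = 90.7000

P90 = 90.7000


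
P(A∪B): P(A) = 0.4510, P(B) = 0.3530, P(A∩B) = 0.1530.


P(A∪B) = 0.4510 + 0.3530 - 0.1530
= 0.8040 - 0.1530
= 0.6510

P(A∪B) = 0.6510


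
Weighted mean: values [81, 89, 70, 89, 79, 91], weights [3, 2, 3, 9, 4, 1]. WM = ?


Numerator = 81*3 + 89*2 + 70*3 + 89*9 + 79*4 + 91*1 = 1839
Denominator = 3 + 2 + 3 + 9 + 4 + 1 = 22
WM = 1839/22 = 83.5909

WM = 83.5909


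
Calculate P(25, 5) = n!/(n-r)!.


P(25,5) = 25!/20!
= 15511210043330985984000000/2432902008176640000
= 6375600

P(25,5) = 6375600


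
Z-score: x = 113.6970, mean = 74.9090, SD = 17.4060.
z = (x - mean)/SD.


z = (113.6970 - 74.9090)/17.4060
= 38.7880/17.4060
= 2.2284

z = 2.2284


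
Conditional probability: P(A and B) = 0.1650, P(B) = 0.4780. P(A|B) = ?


P(A|B) = 0.1650/0.4780 = 0.3452

P(A|B) = 0.3452


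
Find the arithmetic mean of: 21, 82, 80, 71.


Sum = 21 + 82 + 80 + 71 = 254
n = 4
Mean = 254/4 = 63.5000

Mean = 63.5000


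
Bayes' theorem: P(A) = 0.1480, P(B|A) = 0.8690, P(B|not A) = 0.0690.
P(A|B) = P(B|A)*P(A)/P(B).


P(B) = P(B|A)*P(A) + P(B|A')*P(A')
= 0.8690*0.1480 + 0.0690*0.8520
= 0.128612 + 0.058788 = 0.187400
P(A|B) = 0.128612/0.187400 = 0.6863

P(A|B) = 0.6863


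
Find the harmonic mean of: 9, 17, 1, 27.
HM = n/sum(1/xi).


Sum of reciprocals = 1/9 + 1/17 + 1/1 + 1/27 = 1.206972
HM = 4/1.206972 = 3.3141

HM = 3.3141


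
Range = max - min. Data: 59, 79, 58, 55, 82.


Max = 82, Min = 55
Range = 82 - 55 = 27

Range = 27


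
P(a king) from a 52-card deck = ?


4 kings in 52 cards
P = 4/52 = 0.0769

P = 0.0769


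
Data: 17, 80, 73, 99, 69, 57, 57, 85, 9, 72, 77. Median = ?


Sorted: 9, 17, 57, 57, 69, 72, 73, 77, 80, 85, 99
n = 11 (odd)
Middle value = 72

Median = 72


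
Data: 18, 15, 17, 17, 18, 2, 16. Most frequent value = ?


Frequencies: 2:1, 15:1, 16:1, 17:2, 18:2
Max frequency = 2
Mode = 17, 18

Mode = 17, 18


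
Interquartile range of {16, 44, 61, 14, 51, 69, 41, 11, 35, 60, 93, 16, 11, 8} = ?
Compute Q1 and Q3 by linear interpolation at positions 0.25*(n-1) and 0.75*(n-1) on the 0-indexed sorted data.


Sorted: 8, 11, 11, 14, 16, 16, 35, 41, 44, 51, 60, 61, 69, 93
Q1 (25th %ile) = 14.5000
Q3 (75th %ile) = 57.7500
IQR = 57.7500 - 14.5000 = 43.2500

IQR = 43.2500


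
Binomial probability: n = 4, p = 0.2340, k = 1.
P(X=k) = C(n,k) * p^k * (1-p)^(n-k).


C(4,1) = 4
p^1 = 0.234000
(1-p)^3 = 0.449455
P = 4 * 0.234000 * 0.449455 = 0.4207

P(X=1) = 0.4207


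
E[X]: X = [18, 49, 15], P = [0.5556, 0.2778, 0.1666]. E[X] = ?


E[X] = 18*0.5556 + 49*0.2778 + 15*0.1666
= 10.0008 + 13.6122 + 2.4990
= 26.1120

E[X] = 26.1120


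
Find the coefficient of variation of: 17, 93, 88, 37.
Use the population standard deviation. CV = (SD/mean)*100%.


Mean = 58.7500
SD = 32.5759
CV = (32.5759/58.7500)*100 = 55.4483%

CV = 55.4483%


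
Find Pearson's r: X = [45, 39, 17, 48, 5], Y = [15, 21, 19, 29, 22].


Mean X = 30.8000, Mean Y = 21.2000
SD X = 16.857046, SD Y = 4.578209
Cov = 10.840000
r = 10.840000/(16.857046*4.578209) = 0.1405

r = 0.1405


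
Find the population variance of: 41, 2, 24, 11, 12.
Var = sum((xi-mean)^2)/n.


Mean = 18.0000
Squared deviations: 529.0000, 256.0000, 36.0000, 49.0000, 36.0000
Sum = 906.0000
Variance = 906.0000/5 = 181.2000

Variance = 181.2000


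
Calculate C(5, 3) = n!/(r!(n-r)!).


C(5,3) = 5!/(3! × 2!)
= 120/(6 × 2)
= 10

C(5,3) = 10


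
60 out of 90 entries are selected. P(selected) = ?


P = 60/90 = 0.6667

P = 0.6667


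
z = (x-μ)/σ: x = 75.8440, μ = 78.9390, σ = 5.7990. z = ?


z = (75.8440 - 78.9390)/5.7990
= -3.0950/5.7990
= -0.5337

z = -0.5337


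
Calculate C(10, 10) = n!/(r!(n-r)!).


C(10,10) = 10!/(10! × 0!)
= 3628800/(3628800 × 1)
= 1

C(10,10) = 1


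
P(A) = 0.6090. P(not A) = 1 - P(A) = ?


P(not A) = 1 - 0.6090 = 0.3910

P(not A) = 0.3910


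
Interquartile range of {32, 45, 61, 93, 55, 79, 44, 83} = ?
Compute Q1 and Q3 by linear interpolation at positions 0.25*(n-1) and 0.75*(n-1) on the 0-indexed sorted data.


Sorted: 32, 44, 45, 55, 61, 79, 83, 93
Q1 (25th %ile) = 44.7500
Q3 (75th %ile) = 80.0000
IQR = 80.0000 - 44.7500 = 35.2500

IQR = 35.2500


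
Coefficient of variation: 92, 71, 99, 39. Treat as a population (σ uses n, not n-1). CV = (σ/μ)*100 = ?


Mean = 75.2500
SD = 23.3278
CV = (23.3278/75.2500)*100 = 31.0004%

CV = 31.0004%


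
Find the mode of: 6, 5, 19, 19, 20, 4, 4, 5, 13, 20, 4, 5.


Frequencies: 4:3, 5:3, 6:1, 13:1, 19:2, 20:2
Max frequency = 3
Mode = 4, 5

Mode = 4, 5


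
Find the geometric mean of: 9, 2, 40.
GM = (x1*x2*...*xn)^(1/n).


Product = 9 × 2 × 40 = 720
GM = 720^(1/3) = 8.9628

GM = 8.9628


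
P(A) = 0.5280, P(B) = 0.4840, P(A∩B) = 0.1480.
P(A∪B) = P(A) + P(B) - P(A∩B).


P(A∪B) = 0.5280 + 0.4840 - 0.1480
= 1.0120 - 0.1480
= 0.8640

P(A∪B) = 0.8640


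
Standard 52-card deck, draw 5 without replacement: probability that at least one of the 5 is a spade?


P(at least one) = 1 - P(none)
P(none) = (39/52) × (38/51) × (37/50) × (36/49) × (35/48) = 0.221534
P(at least one) = 1 - 0.221534 = 0.7785

P = 0.7785


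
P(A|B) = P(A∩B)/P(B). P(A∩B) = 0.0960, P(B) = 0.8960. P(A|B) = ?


P(A|B) = 0.0960/0.8960 = 0.1071

P(A|B) = 0.1071


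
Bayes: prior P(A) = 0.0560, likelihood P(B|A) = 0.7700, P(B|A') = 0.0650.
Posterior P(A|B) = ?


P(B) = P(B|A)*P(A) + P(B|A')*P(A')
= 0.7700*0.0560 + 0.0650*0.9440
= 0.043120 + 0.061360 = 0.104480
P(A|B) = 0.043120/0.104480 = 0.4127

P(A|B) = 0.4127


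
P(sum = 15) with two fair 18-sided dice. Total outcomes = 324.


Total outcomes = 18×18 = 324
Favorable (sum = 15): 14
P = 14/324 = 0.0432

P = 0.0432


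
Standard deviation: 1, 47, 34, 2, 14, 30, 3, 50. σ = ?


Mean = 22.6250
Variance = 359.9844
SD = sqrt(359.9844) = 18.9733

SD = 18.9733


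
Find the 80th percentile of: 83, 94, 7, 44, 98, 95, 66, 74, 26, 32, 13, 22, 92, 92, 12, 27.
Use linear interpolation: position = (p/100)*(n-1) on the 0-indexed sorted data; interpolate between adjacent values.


Sorted: 7, 12, 13, 22, 26, 27, 32, 44, 66, 74, 83, 92, 92, 94, 95, 98
n = 16
Index = 80/100 * 15 = 12.0000
Lower = data[12] = 92, Upper = data[13] = 94
P80 = 92 + 0*(2) = 92.0000

P80 = 92.0000


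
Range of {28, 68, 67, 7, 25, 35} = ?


Max = 68, Min = 7
Range = 68 - 7 = 61

Range = 61


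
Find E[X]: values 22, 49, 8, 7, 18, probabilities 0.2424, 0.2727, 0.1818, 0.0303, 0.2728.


E[X] = 22*0.2424 + 49*0.2727 + 8*0.1818 + 7*0.0303 + 18*0.2728
= 5.3328 + 13.3623 + 1.4544 + 0.2121 + 4.9104
= 25.2720

E[X] = 25.2720


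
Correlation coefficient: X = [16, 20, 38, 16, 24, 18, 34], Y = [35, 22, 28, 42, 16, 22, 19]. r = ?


Mean X = 23.7143, Mean Y = 26.2857
SD X = 8.241260, SD Y = 8.630747
Cov = -28.775510
r = -28.775510/(8.241260*8.630747) = -0.4046

r = -0.4046


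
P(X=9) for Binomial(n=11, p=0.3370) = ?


C(11,9) = 55
p^9 = 5.606207e-05
(1-p)^2 = 0.439569
P = 55 * 5.606207e-05 * 0.439569 = 0.0014

P(X=9) = 0.0014


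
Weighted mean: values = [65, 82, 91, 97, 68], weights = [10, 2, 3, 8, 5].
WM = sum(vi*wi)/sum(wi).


Numerator = 65*10 + 82*2 + 91*3 + 97*8 + 68*5 = 2203
Denominator = 10 + 2 + 3 + 8 + 5 = 28
WM = 2203/28 = 78.6786

WM = 78.6786


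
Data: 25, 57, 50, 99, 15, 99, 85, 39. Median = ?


Sorted: 15, 25, 39, 50, 57, 85, 99, 99
n = 8 (even)
Middle values: 50 and 57
Median = (50+57)/2 = 53.5000

Median = 53.5000


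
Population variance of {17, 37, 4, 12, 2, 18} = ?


Mean = 15.0000
Squared deviations: 4.0000, 484.0000, 121.0000, 9.0000, 169.0000, 9.0000
Sum = 796.0000
Variance = 796.0000/6 = 132.6667

Variance = 132.6667


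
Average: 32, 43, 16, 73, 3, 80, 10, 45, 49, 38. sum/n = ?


Sum = 32 + 43 + 16 + 73 + 3 + 80 + 10 + 45 + 49 + 38 = 389
n = 10
Mean = 389/10 = 38.9000

Mean = 38.9000


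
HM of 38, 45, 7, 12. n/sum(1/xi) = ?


Sum of reciprocals = 1/38 + 1/45 + 1/7 + 1/12 = 0.274728
HM = 4/0.274728 = 14.5598

HM = 14.5598


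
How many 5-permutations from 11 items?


P(11,5) = 11!/6!
= 39916800/720
= 55440

P(11,5) = 55440


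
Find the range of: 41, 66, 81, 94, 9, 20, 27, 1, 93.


Max = 94, Min = 1
Range = 94 - 1 = 93

Range = 93


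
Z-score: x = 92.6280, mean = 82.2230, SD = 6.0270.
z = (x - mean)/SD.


z = (92.6280 - 82.2230)/6.0270
= 10.4050/6.0270
= 1.7264

z = 1.7264


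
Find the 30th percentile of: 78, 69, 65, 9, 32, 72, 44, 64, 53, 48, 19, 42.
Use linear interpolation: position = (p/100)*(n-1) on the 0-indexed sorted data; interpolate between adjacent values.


Sorted: 9, 19, 32, 42, 44, 48, 53, 64, 65, 69, 72, 78
n = 12
Index = 30/100 * 11 = 3.3000
Lower = data[3] = 42, Upper = data[4] = 44
P30 = 42 + 0.3000*(2) = 42.6000

P30 = 42.6000


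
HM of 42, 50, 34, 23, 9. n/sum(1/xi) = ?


Sum of reciprocals = 1/42 + 1/50 + 1/34 + 1/23 + 1/9 = 0.227811
HM = 5/0.227811 = 21.9481

HM = 21.9481


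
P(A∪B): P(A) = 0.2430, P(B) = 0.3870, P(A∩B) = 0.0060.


P(A∪B) = 0.2430 + 0.3870 - 0.0060
= 0.6300 - 0.0060
= 0.6240

P(A∪B) = 0.6240


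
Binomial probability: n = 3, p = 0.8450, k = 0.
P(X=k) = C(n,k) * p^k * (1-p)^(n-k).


C(3,0) = 1
p^0 = 1.000000
(1-p)^3 = 0.003724
P = 1 * 1.000000 * 0.003724 = 0.0037

P(X=0) = 0.0037


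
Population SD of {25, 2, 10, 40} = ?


Mean = 19.2500
Variance = 211.6875
SD = sqrt(211.6875) = 14.5495

SD = 14.5495


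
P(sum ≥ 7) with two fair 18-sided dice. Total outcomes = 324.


Total outcomes = 18×18 = 324
Favorable (sum ≥ 7): 309
P = 309/324 = 0.9537

P = 0.9537


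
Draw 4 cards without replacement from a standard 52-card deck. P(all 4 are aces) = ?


P(all aces) = (4/52) × (3/51) × (2/50) × (1/49)
= 3.6938e-06

P = 3.6938e-06


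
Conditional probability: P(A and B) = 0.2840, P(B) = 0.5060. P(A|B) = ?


P(A|B) = 0.2840/0.5060 = 0.5613

P(A|B) = 0.5613


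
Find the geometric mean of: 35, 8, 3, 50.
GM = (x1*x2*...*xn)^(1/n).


Product = 35 × 8 × 3 × 50 = 42000
GM = 42000^(1/4) = 14.3157

GM = 14.3157


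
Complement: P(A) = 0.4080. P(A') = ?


P(not A) = 1 - 0.4080 = 0.5920

P(not A) = 0.5920


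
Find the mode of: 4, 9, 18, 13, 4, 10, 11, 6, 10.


Frequencies: 4:2, 6:1, 9:1, 10:2, 11:1, 13:1, 18:1
Max frequency = 2
Mode = 4, 10

Mode = 4, 10


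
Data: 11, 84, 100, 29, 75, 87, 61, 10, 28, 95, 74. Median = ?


Sorted: 10, 11, 28, 29, 61, 74, 75, 84, 87, 95, 100
n = 11 (odd)
Middle value = 74

Median = 74


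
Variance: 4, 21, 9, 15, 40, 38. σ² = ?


Mean = 21.1667
Squared deviations: 294.6944, 0.0278, 148.0278, 38.0278, 354.6944, 283.3611
Sum = 1118.8333
Variance = 1118.8333/6 = 186.4722

Variance = 186.4722


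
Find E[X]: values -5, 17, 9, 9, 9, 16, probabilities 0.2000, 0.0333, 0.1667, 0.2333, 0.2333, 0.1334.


E[X] = -5*0.2000 + 17*0.0333 + 9*0.1667 + 9*0.2333 + 9*0.2333 + 16*0.1334
= -1.0000 + 0.5661 + 1.5003 + 2.0997 + 2.0997 + 2.1344
= 7.4002

E[X] = 7.4002


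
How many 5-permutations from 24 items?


P(24,5) = 24!/19!
= 620448401733239439360000/121645100408832000
= 5100480

P(24,5) = 5100480


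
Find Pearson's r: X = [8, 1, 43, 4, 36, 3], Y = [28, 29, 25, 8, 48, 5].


Mean X = 15.8333, Mean Y = 23.8333
SD X = 16.984470, SD Y = 14.345925
Cov = 139.805556
r = 139.805556/(16.984470*14.345925) = 0.5738

r = 0.5738


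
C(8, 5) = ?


C(8,5) = 8!/(5! × 3!)
= 40320/(120 × 6)
= 56

C(8,5) = 56


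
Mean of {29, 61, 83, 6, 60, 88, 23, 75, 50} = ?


Sum = 29 + 61 + 83 + 6 + 60 + 88 + 23 + 75 + 50 = 475
n = 9
Mean = 475/9 = 52.7778

Mean = 52.7778


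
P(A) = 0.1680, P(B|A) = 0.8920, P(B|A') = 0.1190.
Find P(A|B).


P(B) = P(B|A)*P(A) + P(B|A')*P(A')
= 0.8920*0.1680 + 0.1190*0.8320
= 0.149856 + 0.099008 = 0.248864
P(A|B) = 0.149856/0.248864 = 0.6022

P(A|B) = 0.6022


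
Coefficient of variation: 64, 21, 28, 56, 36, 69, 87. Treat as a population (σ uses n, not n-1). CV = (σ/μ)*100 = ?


Mean = 51.5714
SD = 22.2509
CV = (22.2509/51.5714)*100 = 43.1458%

CV = 43.1458%


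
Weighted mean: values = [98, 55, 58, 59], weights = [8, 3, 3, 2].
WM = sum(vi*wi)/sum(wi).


Numerator = 98*8 + 55*3 + 58*3 + 59*2 = 1241
Denominator = 8 + 3 + 3 + 2 = 16
WM = 1241/16 = 77.5625

WM = 77.5625


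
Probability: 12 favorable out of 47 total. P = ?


P = 12/47 = 0.2553

P = 0.2553


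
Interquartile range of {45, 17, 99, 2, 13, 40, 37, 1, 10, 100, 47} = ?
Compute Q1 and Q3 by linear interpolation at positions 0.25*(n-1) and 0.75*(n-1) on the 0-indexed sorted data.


Sorted: 1, 2, 10, 13, 17, 37, 40, 45, 47, 99, 100
Q1 (25th %ile) = 11.5000
Q3 (75th %ile) = 46.0000
IQR = 46.0000 - 11.5000 = 34.5000

IQR = 34.5000


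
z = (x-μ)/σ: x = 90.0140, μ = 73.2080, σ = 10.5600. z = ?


z = (90.0140 - 73.2080)/10.5600
= 16.8060/10.5600
= 1.5915

z = 1.5915


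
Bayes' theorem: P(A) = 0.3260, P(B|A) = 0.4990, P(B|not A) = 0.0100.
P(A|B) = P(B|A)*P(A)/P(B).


P(B) = P(B|A)*P(A) + P(B|A')*P(A')
= 0.4990*0.3260 + 0.0100*0.6740
= 0.162674 + 0.006740 = 0.169414
P(A|B) = 0.162674/0.169414 = 0.9602

P(A|B) = 0.9602


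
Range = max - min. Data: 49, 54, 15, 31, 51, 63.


Max = 63, Min = 15
Range = 63 - 15 = 48

Range = 48


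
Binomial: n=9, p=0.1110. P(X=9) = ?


C(9,9) = 1
p^9 = 2.558037e-09
(1-p)^0 = 1.000000
P = 1 * 2.558037e-09 * 1.000000 = 2.5580e-09

P(X=9) = 2.5580e-09


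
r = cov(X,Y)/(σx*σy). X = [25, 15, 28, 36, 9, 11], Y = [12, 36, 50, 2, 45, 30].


Mean X = 20.6667, Mean Y = 29.1667
SD X = 9.741093, SD Y = 17.150478
Cov = -94.944444
r = -94.944444/(9.741093*17.150478) = -0.5683

r = -0.5683


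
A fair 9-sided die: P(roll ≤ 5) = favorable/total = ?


Favorable outcomes (roll ≤ 5): 5
Total outcomes = 9
P = 5/9 = 0.5556

P = 0.5556


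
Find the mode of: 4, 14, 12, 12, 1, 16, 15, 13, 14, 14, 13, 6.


Frequencies: 1:1, 4:1, 6:1, 12:2, 13:2, 14:3, 15:1, 16:1
Max frequency = 3
Mode = 14

Mode = 14


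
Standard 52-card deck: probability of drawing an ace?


4 aces in 52 cards
P = 4/52 = 0.0769

P = 0.0769


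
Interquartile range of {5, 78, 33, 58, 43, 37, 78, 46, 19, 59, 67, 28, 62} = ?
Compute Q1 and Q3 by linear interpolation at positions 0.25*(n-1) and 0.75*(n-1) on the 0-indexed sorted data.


Sorted: 5, 19, 28, 33, 37, 43, 46, 58, 59, 62, 67, 78, 78
Q1 (25th %ile) = 33.0000
Q3 (75th %ile) = 62.0000
IQR = 62.0000 - 33.0000 = 29.0000

IQR = 29.0000


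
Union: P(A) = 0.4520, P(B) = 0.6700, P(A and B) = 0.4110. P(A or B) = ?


P(A∪B) = 0.4520 + 0.6700 - 0.4110
= 1.1220 - 0.4110
= 0.7110

P(A∪B) = 0.7110


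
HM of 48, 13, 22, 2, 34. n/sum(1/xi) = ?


Sum of reciprocals = 1/48 + 1/13 + 1/22 + 1/2 + 1/34 = 0.672623
HM = 5/0.672623 = 7.4336

HM = 7.4336


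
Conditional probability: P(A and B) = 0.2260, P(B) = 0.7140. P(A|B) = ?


P(A|B) = 0.2260/0.7140 = 0.3165

P(A|B) = 0.3165


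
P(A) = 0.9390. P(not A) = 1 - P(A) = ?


P(not A) = 1 - 0.9390 = 0.0610

P(not A) = 0.0610


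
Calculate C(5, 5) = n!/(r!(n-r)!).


C(5,5) = 5!/(5! × 0!)
= 120/(120 × 1)
= 1

C(5,5) = 1


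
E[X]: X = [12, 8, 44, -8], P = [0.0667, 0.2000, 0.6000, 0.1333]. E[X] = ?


E[X] = 12*0.0667 + 8*0.2000 + 44*0.6000 - 8*0.1333
= 0.8004 + 1.6000 + 26.4000 - 1.0664
= 27.7340

E[X] = 27.7340


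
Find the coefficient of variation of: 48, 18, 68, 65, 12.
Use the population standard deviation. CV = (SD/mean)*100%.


Mean = 42.2000
SD = 23.3101
CV = (23.3101/42.2000)*100 = 55.2372%

CV = 55.2372%


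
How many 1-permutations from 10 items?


P(10,1) = 10!/9!
= 3628800/362880
= 10

P(10,1) = 10


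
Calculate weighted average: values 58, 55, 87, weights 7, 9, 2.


Numerator = 58*7 + 55*9 + 87*2 = 1075
Denominator = 7 + 9 + 2 = 18
WM = 1075/18 = 59.7222

WM = 59.7222


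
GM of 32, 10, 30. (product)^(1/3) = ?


Product = 32 × 10 × 30 = 9600
GM = 9600^(1/3) = 21.2532

GM = 21.2532


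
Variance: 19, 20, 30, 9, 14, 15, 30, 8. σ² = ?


Mean = 18.1250
Squared deviations: 0.7656, 3.5156, 141.0156, 83.2656, 17.0156, 9.7656, 141.0156, 102.5156
Sum = 498.8750
Variance = 498.8750/8 = 62.3594

Variance = 62.3594


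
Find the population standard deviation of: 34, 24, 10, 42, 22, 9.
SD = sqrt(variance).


Mean = 23.5000
Variance = 141.2500
SD = sqrt(141.2500) = 11.8849

SD = 11.8849


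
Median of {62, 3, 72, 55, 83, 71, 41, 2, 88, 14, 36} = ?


Sorted: 2, 3, 14, 36, 41, 55, 62, 71, 72, 83, 88
n = 11 (odd)
Middle value = 55

Median = 55


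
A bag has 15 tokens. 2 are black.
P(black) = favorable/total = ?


P = 2/15 = 0.1333

P = 0.1333


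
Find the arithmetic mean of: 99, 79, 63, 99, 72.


Sum = 99 + 79 + 63 + 99 + 72 = 412
n = 5
Mean = 412/5 = 82.4000

Mean = 82.4000


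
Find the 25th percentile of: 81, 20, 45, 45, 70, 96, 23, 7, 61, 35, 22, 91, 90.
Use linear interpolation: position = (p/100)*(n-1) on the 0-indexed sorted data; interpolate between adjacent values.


Sorted: 7, 20, 22, 23, 35, 45, 45, 61, 70, 81, 90, 91, 96
n = 13
Index = 25/100 * 12 = 3.0000
Lower = data[3] = 23, Upper = data[4] = 35
P25 = 23 + 0*(12) = 23.0000

P25 = 23.0000


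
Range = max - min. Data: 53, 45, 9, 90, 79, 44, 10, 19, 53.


Max = 90, Min = 9
Range = 90 - 9 = 81

Range = 81


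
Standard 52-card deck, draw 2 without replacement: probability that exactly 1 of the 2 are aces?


Hypergeometric: P(X=1) = C(4,1)·C(48,1) / C(52,2)
= 4 × 48 / 1326
= 192/1326 = 0.1448

P = 0.1448


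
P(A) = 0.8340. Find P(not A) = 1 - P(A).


P(not A) = 1 - 0.8340 = 0.1660

P(not A) = 0.1660


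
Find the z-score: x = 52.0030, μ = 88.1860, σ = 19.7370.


z = (52.0030 - 88.1860)/19.7370
= -36.1830/19.7370
= -1.8333

z = -1.8333


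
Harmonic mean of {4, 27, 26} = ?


Sum of reciprocals = 1/4 + 1/27 + 1/26 = 0.325499
HM = 3/0.325499 = 9.2166

HM = 9.2166


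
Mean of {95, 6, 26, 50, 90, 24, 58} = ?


Sum = 95 + 6 + 26 + 50 + 90 + 24 + 58 = 349
n = 7
Mean = 349/7 = 49.8571

Mean = 49.8571


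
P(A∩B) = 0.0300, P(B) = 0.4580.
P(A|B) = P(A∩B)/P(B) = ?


P(A|B) = 0.0300/0.4580 = 0.0655

P(A|B) = 0.0655


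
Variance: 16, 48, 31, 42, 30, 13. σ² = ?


Mean = 30.0000
Squared deviations: 196.0000, 324.0000, 1.0000, 144.0000, 0, 289.0000
Sum = 954.0000
Variance = 954.0000/6 = 159.0000

Variance = 159.0000


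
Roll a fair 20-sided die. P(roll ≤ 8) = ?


Favorable outcomes (roll ≤ 8): 8
Total outcomes = 20
P = 8/20 = 0.4000

P = 0.4000


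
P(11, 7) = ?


P(11,7) = 11!/4!
= 39916800/24
= 1663200

P(11,7) = 1663200


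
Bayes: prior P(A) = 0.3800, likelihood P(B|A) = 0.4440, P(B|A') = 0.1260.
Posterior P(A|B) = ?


P(B) = P(B|A)*P(A) + P(B|A')*P(A')
= 0.4440*0.3800 + 0.1260*0.6200
= 0.168720 + 0.078120 = 0.246840
P(A|B) = 0.168720/0.246840 = 0.6835

P(A|B) = 0.6835


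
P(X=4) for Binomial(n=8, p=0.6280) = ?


C(8,4) = 70
p^4 = 0.155539
(1-p)^4 = 0.019150
P = 70 * 0.155539 * 0.019150 = 0.2085

P(X=4) = 0.2085


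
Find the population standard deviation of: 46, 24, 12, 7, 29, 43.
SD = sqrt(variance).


Mean = 26.8333
Variance = 209.1389
SD = sqrt(209.1389) = 14.4616

SD = 14.4616


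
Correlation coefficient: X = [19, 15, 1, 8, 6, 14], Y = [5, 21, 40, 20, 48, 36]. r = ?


Mean X = 10.5000, Mean Y = 28.3333
SD X = 6.075909, SD Y = 14.429907
Cov = -63.833333
r = -63.833333/(6.075909*14.429907) = -0.7281

r = -0.7281


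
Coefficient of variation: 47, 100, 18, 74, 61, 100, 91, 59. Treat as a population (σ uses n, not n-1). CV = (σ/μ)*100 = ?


Mean = 68.7500
SD = 26.6447
CV = (26.6447/68.7500)*100 = 38.7559%

CV = 38.7559%


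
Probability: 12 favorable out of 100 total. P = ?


P = 12/100 = 0.1200

P = 0.1200


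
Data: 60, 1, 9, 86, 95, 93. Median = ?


Sorted: 1, 9, 60, 86, 93, 95
n = 6 (even)
Middle values: 60 and 86
Median = (60+86)/2 = 73.0000

Median = 73.0000


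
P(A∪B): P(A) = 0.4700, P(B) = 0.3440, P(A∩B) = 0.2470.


P(A∪B) = 0.4700 + 0.3440 - 0.2470
= 0.8140 - 0.2470
= 0.5670

P(A∪B) = 0.5670


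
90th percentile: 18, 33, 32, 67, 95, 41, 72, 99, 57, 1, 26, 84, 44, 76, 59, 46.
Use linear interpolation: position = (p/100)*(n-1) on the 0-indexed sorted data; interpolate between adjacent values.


Sorted: 1, 18, 26, 32, 33, 41, 44, 46, 57, 59, 67, 72, 76, 84, 95, 99
n = 16
Index = 90/100 * 15 = 13.5000
Lower = data[13] = 84, Upper = data[14] = 95
P90 = 84 + 0.5000*(11) = 89.5000

P90 = 89.5000


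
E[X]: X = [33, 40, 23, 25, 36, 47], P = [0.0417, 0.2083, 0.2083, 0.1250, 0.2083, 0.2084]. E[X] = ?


E[X] = 33*0.0417 + 40*0.2083 + 23*0.2083 + 25*0.1250 + 36*0.2083 + 47*0.2084
= 1.3761 + 8.3320 + 4.7909 + 3.1250 + 7.4988 + 9.7948
= 34.9176

E[X] = 34.9176


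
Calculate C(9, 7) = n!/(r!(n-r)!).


C(9,7) = 9!/(7! × 2!)
= 362880/(5040 × 2)
= 36

C(9,7) = 36


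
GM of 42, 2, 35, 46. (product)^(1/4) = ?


Product = 42 × 2 × 35 × 46 = 135240
GM = 135240^(1/4) = 19.1768

GM = 19.1768


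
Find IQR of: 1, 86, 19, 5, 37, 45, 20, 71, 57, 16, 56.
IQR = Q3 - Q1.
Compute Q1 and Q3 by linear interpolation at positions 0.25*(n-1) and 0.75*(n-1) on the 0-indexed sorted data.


Sorted: 1, 5, 16, 19, 20, 37, 45, 56, 57, 71, 86
Q1 (25th %ile) = 17.5000
Q3 (75th %ile) = 56.5000
IQR = 56.5000 - 17.5000 = 39.0000

IQR = 39.0000


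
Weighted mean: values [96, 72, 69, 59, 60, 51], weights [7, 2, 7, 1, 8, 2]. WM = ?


Numerator = 96*7 + 72*2 + 69*7 + 59*1 + 60*8 + 51*2 = 1940
Denominator = 7 + 2 + 7 + 1 + 8 + 2 = 27
WM = 1940/27 = 71.8519

WM = 71.8519


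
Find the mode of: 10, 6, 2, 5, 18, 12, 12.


Frequencies: 2:1, 5:1, 6:1, 10:1, 12:2, 18:1
Max frequency = 2
Mode = 12

Mode = 12


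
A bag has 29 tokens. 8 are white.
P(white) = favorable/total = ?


P = 8/29 = 0.2759

P = 0.2759


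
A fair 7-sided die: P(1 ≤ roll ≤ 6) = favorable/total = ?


Favorable outcomes (1 ≤ roll ≤ 6): 6
Total outcomes = 7
P = 6/7 = 0.8571

P = 0.8571


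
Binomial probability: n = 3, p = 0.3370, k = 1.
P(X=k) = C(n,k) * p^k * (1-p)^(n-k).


C(3,1) = 3
p^1 = 0.337000
(1-p)^2 = 0.439569
P = 3 * 0.337000 * 0.439569 = 0.4444

P(X=1) = 0.4444


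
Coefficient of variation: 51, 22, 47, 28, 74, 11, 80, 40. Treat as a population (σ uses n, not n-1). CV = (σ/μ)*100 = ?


Mean = 44.1250
SD = 22.6354
CV = (22.6354/44.1250)*100 = 51.2983%

CV = 51.2983%


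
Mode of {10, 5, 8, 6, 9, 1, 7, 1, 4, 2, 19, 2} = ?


Frequencies: 1:2, 2:2, 4:1, 5:1, 6:1, 7:1, 8:1, 9:1, 10:1, 19:1
Max frequency = 2
Mode = 1, 2

Mode = 1, 2


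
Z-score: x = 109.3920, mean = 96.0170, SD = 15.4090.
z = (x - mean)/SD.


z = (109.3920 - 96.0170)/15.4090
= 13.3750/15.4090
= 0.8680

z = 0.8680


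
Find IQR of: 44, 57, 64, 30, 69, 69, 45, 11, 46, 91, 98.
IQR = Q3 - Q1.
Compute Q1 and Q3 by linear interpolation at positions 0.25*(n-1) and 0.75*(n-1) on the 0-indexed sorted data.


Sorted: 11, 30, 44, 45, 46, 57, 64, 69, 69, 91, 98
Q1 (25th %ile) = 44.5000
Q3 (75th %ile) = 69.0000
IQR = 69.0000 - 44.5000 = 24.5000

IQR = 24.5000


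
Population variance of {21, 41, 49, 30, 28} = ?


Mean = 33.8000
Squared deviations: 163.8400, 51.8400, 231.0400, 14.4400, 33.6400
Sum = 494.8000
Variance = 494.8000/5 = 98.9600

Variance = 98.9600


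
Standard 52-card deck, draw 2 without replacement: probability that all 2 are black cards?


P(all black cards) = (26/52) × (25/51)
= 0.2451

P = 0.2451


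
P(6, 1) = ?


P(6,1) = 6!/5!
= 720/120
= 6

P(6,1) = 6


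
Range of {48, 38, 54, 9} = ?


Max = 54, Min = 9
Range = 54 - 9 = 45

Range = 45


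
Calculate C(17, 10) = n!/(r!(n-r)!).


C(17,10) = 17!/(10! × 7!)
= 355687428096000/(3628800 × 5040)
= 19448

C(17,10) = 19448


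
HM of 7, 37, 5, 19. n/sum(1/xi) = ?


Sum of reciprocals = 1/7 + 1/37 + 1/5 + 1/19 = 0.422516
HM = 4/0.422516 = 9.4671

HM = 9.4671


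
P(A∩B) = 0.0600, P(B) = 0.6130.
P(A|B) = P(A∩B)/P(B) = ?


P(A|B) = 0.0600/0.6130 = 0.0979

P(A|B) = 0.0979


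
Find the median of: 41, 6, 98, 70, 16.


Sorted: 6, 16, 41, 70, 98
n = 5 (odd)
Middle value = 41

Median = 41


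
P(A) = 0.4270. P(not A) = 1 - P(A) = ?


P(not A) = 1 - 0.4270 = 0.5730

P(not A) = 0.5730


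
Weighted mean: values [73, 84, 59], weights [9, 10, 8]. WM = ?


Numerator = 73*9 + 84*10 + 59*8 = 1969
Denominator = 9 + 10 + 8 = 27
WM = 1969/27 = 72.9259

WM = 72.9259


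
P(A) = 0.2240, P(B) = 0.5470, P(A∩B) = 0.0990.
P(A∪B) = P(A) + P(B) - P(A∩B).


P(A∪B) = 0.2240 + 0.5470 - 0.0990
= 0.7710 - 0.0990
= 0.6720

P(A∪B) = 0.6720


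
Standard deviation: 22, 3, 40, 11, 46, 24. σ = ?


Mean = 24.3333
Variance = 225.5556
SD = sqrt(225.5556) = 15.0185

SD = 15.0185


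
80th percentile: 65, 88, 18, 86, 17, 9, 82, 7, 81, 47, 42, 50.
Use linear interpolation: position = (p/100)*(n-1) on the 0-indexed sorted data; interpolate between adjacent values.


Sorted: 7, 9, 17, 18, 42, 47, 50, 65, 81, 82, 86, 88
n = 12
Index = 80/100 * 11 = 8.8000
Lower = data[8] = 81, Upper = data[9] = 82
P80 = 81 + 0.8000*(1) = 81.8000

P80 = 81.8000


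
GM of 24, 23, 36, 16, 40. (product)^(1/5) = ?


Product = 24 × 23 × 36 × 16 × 40 = 12718080
GM = 12718080^(1/5) = 26.3563

GM = 26.3563


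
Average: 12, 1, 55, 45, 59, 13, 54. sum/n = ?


Sum = 12 + 1 + 55 + 45 + 59 + 13 + 54 = 239
n = 7
Mean = 239/7 = 34.1429

Mean = 34.1429


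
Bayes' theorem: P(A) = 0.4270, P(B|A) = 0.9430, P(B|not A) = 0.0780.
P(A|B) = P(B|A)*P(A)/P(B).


P(B) = P(B|A)*P(A) + P(B|A')*P(A')
= 0.9430*0.4270 + 0.0780*0.5730
= 0.402661 + 0.044694 = 0.447355
P(A|B) = 0.402661/0.447355 = 0.9001

P(A|B) = 0.9001


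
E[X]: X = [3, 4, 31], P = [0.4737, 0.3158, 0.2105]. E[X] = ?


E[X] = 3*0.4737 + 4*0.3158 + 31*0.2105
= 1.4211 + 1.2632 + 6.5255
= 9.2098

E[X] = 9.2098


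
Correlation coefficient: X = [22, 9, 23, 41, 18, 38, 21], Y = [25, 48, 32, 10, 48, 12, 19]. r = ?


Mean X = 24.5714, Mean Y = 27.7143
SD X = 10.404081, SD Y = 14.567226
Cov = -131.408163
r = -131.408163/(10.404081*14.567226) = -0.8670

r = -0.8670


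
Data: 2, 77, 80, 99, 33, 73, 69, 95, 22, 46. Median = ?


Sorted: 2, 22, 33, 46, 69, 73, 77, 80, 95, 99
n = 10 (even)
Middle values: 69 and 73
Median = (69+73)/2 = 71.0000

Median = 71.0000


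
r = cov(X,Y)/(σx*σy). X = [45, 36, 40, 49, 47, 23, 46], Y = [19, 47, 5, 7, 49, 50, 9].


Mean X = 40.8571, Mean Y = 26.5714
SD X = 8.373915, SD Y = 19.580290
Cov = -91.775510
r = -91.775510/(8.373915*19.580290) = -0.5597

r = -0.5597


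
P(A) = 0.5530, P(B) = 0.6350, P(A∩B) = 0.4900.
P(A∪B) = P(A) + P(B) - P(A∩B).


P(A∪B) = 0.5530 + 0.6350 - 0.4900
= 1.1880 - 0.4900
= 0.6980

P(A∪B) = 0.6980


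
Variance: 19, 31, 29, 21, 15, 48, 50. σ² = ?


Mean = 30.4286
Squared deviations: 130.6122, 0.3265, 2.0408, 88.8980, 238.0408, 308.7551, 383.0408
Sum = 1151.7143
Variance = 1151.7143/7 = 164.5306

Variance = 164.5306


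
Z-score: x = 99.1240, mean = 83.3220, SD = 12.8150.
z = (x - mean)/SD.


z = (99.1240 - 83.3220)/12.8150
= 15.8020/12.8150
= 1.2331

z = 1.2331


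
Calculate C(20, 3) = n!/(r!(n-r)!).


C(20,3) = 20!/(3! × 17!)
= 2432902008176640000/(6 × 355687428096000)
= 1140

C(20,3) = 1140


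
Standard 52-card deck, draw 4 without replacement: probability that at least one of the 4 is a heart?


P(at least one) = 1 - P(none)
P(none) = (39/52) × (38/51) × (37/50) × (36/49) = 0.303818
P(at least one) = 1 - 0.303818 = 0.6962

P = 0.6962


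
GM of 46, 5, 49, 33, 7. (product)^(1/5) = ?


Product = 46 × 5 × 49 × 33 × 7 = 2603370
GM = 2603370^(1/5) = 19.1914

GM = 19.1914


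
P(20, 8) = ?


P(20,8) = 20!/12!
= 2432902008176640000/479001600
= 5079110400

P(20,8) = 5079110400


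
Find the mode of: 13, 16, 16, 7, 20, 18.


Frequencies: 7:1, 13:1, 16:2, 18:1, 20:1
Max frequency = 2
Mode = 16

Mode = 16


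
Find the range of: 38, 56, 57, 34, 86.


Max = 86, Min = 34
Range = 86 - 34 = 52

Range = 52


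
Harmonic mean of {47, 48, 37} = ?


Sum of reciprocals = 1/47 + 1/48 + 1/37 = 0.069137
HM = 3/0.069137 = 43.3921

HM = 43.3921


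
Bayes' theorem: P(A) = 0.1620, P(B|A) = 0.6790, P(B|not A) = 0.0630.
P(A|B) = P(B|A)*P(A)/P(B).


P(B) = P(B|A)*P(A) + P(B|A')*P(A')
= 0.6790*0.1620 + 0.0630*0.8380
= 0.109998 + 0.052794 = 0.162792
P(A|B) = 0.109998/0.162792 = 0.6757

P(A|B) = 0.6757


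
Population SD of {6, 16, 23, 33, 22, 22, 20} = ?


Mean = 20.2857
Variance = 56.7755
SD = sqrt(56.7755) = 7.5350

SD = 7.5350


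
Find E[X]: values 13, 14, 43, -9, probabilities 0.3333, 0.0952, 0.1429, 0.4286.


E[X] = 13*0.3333 + 14*0.0952 + 43*0.1429 - 9*0.4286
= 4.3329 + 1.3328 + 6.1447 - 3.8574
= 7.9530

E[X] = 7.9530


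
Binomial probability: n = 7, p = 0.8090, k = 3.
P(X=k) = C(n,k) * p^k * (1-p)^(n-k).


C(7,3) = 35
p^3 = 0.529475
(1-p)^4 = 0.001331
P = 35 * 0.529475 * 0.001331 = 0.0247

P(X=3) = 0.0247


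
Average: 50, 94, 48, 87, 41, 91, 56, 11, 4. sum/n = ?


Sum = 50 + 94 + 48 + 87 + 41 + 91 + 56 + 11 + 4 = 482
n = 9
Mean = 482/9 = 53.5556

Mean = 53.5556


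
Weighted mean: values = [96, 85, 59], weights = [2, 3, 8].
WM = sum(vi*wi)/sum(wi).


Numerator = 96*2 + 85*3 + 59*8 = 919
Denominator = 2 + 3 + 8 = 13
WM = 919/13 = 70.6923

WM = 70.6923


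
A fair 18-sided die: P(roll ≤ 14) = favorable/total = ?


Favorable outcomes (roll ≤ 14): 14
Total outcomes = 18
P = 14/18 = 0.7778

P = 0.7778


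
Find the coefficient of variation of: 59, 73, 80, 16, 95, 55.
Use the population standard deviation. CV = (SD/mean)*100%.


Mean = 63.0000
SD = 24.8395
CV = (24.8395/63.0000)*100 = 39.4278%

CV = 39.4278%


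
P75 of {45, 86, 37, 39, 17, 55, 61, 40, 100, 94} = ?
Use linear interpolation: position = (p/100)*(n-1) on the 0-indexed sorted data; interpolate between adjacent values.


Sorted: 17, 37, 39, 40, 45, 55, 61, 86, 94, 100
n = 10
Index = 75/100 * 9 = 6.7500
Lower = data[6] = 61, Upper = data[7] = 86
P75 = 61 + 0.7500*(25) = 79.7500

P75 = 79.7500


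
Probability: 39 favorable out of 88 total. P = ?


P = 39/88 = 0.4432

P = 0.4432


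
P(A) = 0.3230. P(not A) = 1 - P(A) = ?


P(not A) = 1 - 0.3230 = 0.6770

P(not A) = 0.6770


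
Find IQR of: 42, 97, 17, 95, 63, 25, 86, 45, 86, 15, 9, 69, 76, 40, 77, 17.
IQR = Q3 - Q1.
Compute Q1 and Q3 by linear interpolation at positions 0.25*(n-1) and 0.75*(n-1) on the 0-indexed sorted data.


Sorted: 9, 15, 17, 17, 25, 40, 42, 45, 63, 69, 76, 77, 86, 86, 95, 97
Q1 (25th %ile) = 23.0000
Q3 (75th %ile) = 79.2500
IQR = 79.2500 - 23.0000 = 56.2500

IQR = 56.2500


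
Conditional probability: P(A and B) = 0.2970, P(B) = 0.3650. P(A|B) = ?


P(A|B) = 0.2970/0.3650 = 0.8137

P(A|B) = 0.8137


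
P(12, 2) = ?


P(12,2) = 12!/10!
= 479001600/3628800
= 132

P(12,2) = 132


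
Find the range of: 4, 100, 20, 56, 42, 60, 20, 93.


Max = 100, Min = 4
Range = 100 - 4 = 96

Range = 96


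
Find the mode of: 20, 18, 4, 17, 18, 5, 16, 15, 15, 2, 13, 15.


Frequencies: 2:1, 4:1, 5:1, 13:1, 15:3, 16:1, 17:1, 18:2, 20:1
Max frequency = 3
Mode = 15

Mode = 15


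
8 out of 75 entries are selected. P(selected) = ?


P = 8/75 = 0.1067

P = 0.1067


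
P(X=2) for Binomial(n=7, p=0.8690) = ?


C(7,2) = 21
p^2 = 0.755161
(1-p)^5 = 3.857949e-05
P = 21 * 0.755161 * 3.857949e-05 = 0.0006

P(X=2) = 0.0006


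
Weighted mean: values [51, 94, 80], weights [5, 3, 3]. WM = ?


Numerator = 51*5 + 94*3 + 80*3 = 777
Denominator = 5 + 3 + 3 = 11
WM = 777/11 = 70.6364

WM = 70.6364


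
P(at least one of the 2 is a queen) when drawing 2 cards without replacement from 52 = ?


P(at least one) = 1 - P(none)
P(none) = (48/52) × (47/51) = 0.850679
P(at least one) = 1 - 0.850679 = 0.1493

P = 0.1493


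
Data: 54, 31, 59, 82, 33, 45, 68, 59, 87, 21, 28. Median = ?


Sorted: 21, 28, 31, 33, 45, 54, 59, 59, 68, 82, 87
n = 11 (odd)
Middle value = 54

Median = 54


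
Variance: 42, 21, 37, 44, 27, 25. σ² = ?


Mean = 32.6667
Squared deviations: 87.1111, 136.1111, 18.7778, 128.4444, 32.1111, 58.7778
Sum = 461.3333
Variance = 461.3333/6 = 76.8889

Variance = 76.8889


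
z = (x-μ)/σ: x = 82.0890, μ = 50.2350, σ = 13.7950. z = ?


z = (82.0890 - 50.2350)/13.7950
= 31.8540/13.7950
= 2.3091

z = 2.3091


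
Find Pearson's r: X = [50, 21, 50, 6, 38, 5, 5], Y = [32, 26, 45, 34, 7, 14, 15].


Mean X = 25.0000, Mean Y = 24.7143
SD X = 19.257652, SD Y = 12.394864
Cov = 98.000000
r = 98.000000/(19.257652*12.394864) = 0.4106

r = 0.4106


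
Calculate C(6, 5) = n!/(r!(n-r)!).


C(6,5) = 6!/(5! × 1!)
= 720/(120 × 1)
= 6

C(6,5) = 6


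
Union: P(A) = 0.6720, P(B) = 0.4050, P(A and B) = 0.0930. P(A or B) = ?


P(A∪B) = 0.6720 + 0.4050 - 0.0930
= 1.0770 - 0.0930
= 0.9840

P(A∪B) = 0.9840


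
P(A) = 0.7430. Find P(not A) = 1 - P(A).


P(not A) = 1 - 0.7430 = 0.2570

P(not A) = 0.2570


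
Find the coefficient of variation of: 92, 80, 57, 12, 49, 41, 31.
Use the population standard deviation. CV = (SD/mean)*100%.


Mean = 51.7143
SD = 25.5774
CV = (25.5774/51.7143)*100 = 49.4591%

CV = 49.4591%


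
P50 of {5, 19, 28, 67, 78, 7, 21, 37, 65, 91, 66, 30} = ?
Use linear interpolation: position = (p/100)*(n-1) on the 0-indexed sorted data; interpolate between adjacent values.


Sorted: 5, 7, 19, 21, 28, 30, 37, 65, 66, 67, 78, 91
n = 12
Index = 50/100 * 11 = 5.5000
Lower = data[5] = 30, Upper = data[6] = 37
P50 = 30 + 0.5000*(7) = 33.5000

P50 = 33.5000


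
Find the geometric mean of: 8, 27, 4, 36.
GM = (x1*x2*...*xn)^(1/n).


Product = 8 × 27 × 4 × 36 = 31104
GM = 31104^(1/4) = 13.2802

GM = 13.2802


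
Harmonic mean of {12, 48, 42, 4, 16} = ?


Sum of reciprocals = 1/12 + 1/48 + 1/42 + 1/4 + 1/16 = 0.440476
HM = 5/0.440476 = 11.3514

HM = 11.3514


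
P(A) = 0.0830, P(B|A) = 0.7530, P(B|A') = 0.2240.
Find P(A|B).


P(B) = P(B|A)*P(A) + P(B|A')*P(A')
= 0.7530*0.0830 + 0.2240*0.9170
= 0.062499 + 0.205408 = 0.267907
P(A|B) = 0.062499/0.267907 = 0.2333

P(A|B) = 0.2333


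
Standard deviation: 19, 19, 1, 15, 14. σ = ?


Mean = 13.6000
Variance = 43.8400
SD = sqrt(43.8400) = 6.6212

SD = 6.6212


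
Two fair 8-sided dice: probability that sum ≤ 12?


Total outcomes = 8×8 = 64
Favorable (sum ≤ 12): 54
P = 54/64 = 0.8438

P = 0.8438


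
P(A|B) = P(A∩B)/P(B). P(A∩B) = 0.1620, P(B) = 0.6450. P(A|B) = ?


P(A|B) = 0.1620/0.6450 = 0.2512

P(A|B) = 0.2512


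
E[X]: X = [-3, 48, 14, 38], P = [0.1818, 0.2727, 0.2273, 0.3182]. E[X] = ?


E[X] = -3*0.1818 + 48*0.2727 + 14*0.2273 + 38*0.3182
= -0.5454 + 13.0896 + 3.1822 + 12.0916
= 27.8180

E[X] = 27.8180


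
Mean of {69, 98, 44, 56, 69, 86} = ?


Sum = 69 + 98 + 44 + 56 + 69 + 86 = 422
n = 6
Mean = 422/6 = 70.3333

Mean = 70.3333


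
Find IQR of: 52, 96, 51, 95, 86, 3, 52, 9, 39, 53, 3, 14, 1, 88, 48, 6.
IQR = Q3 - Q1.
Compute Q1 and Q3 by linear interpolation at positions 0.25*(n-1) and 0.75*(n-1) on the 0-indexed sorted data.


Sorted: 1, 3, 3, 6, 9, 14, 39, 48, 51, 52, 52, 53, 86, 88, 95, 96
Q1 (25th %ile) = 8.2500
Q3 (75th %ile) = 61.2500
IQR = 61.2500 - 8.2500 = 53.0000

IQR = 53.0000


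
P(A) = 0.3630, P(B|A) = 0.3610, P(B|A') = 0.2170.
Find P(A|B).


P(B) = P(B|A)*P(A) + P(B|A')*P(A')
= 0.3610*0.3630 + 0.2170*0.6370
= 0.131043 + 0.138229 = 0.269272
P(A|B) = 0.131043/0.269272 = 0.4867

P(A|B) = 0.4867


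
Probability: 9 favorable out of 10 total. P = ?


P = 9/10 = 0.9000

P = 0.9000


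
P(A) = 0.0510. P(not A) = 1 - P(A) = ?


P(not A) = 1 - 0.0510 = 0.9490

P(not A) = 0.9490


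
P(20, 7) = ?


P(20,7) = 20!/13!
= 2432902008176640000/6227020800
= 390700800

P(20,7) = 390700800


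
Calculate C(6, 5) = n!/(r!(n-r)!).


C(6,5) = 6!/(5! × 1!)
= 720/(120 × 1)
= 6

C(6,5) = 6


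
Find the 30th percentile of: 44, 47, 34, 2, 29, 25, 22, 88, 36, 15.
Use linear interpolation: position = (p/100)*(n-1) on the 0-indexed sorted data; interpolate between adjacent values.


Sorted: 2, 15, 22, 25, 29, 34, 36, 44, 47, 88
n = 10
Index = 30/100 * 9 = 2.7000
Lower = data[2] = 22, Upper = data[3] = 25
P30 = 22 + 0.7000*(3) = 24.1000

P30 = 24.1000


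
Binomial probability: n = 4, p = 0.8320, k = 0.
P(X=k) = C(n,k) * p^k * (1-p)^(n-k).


C(4,0) = 1
p^0 = 1.000000
(1-p)^4 = 0.000797
P = 1 * 1.000000 * 0.000797 = 0.0008

P(X=0) = 0.0008
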